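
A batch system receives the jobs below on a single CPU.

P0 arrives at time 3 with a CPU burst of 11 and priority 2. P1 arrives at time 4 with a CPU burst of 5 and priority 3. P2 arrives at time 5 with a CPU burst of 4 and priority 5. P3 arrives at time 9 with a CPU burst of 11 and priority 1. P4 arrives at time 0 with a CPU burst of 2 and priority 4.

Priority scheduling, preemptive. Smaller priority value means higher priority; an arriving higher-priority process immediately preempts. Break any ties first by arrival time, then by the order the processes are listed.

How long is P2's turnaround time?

Schedule: | P4 0-2 | idle 2-3 | P0 3-9 | P3 9-20 | P0 20-25 | P1 25-30 | P2 30-34 |
Completion: P0=25  P1=30  P2=34  P3=20  P4=2
Turnaround (C−A): P0=22  P1=26  P2=29  P3=11  P4=2
Turnaround(P2) = completion − arrival = 34 − 5 = 29

29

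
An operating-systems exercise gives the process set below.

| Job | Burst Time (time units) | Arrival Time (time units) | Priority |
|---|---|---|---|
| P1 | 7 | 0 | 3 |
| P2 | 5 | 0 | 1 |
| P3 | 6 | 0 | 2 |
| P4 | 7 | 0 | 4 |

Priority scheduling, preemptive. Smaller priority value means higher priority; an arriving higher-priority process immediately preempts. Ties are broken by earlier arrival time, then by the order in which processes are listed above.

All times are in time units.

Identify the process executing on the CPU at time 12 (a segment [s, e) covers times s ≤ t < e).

Gantt: | P2 0-5 | P3 5-11 | P1 11-18 | P4 18-25 |
Completion: P1=18  P2=5  P3=11  P4=25
Turnaround (C−A): P1=18  P2=5  P3=11  P4=25

P1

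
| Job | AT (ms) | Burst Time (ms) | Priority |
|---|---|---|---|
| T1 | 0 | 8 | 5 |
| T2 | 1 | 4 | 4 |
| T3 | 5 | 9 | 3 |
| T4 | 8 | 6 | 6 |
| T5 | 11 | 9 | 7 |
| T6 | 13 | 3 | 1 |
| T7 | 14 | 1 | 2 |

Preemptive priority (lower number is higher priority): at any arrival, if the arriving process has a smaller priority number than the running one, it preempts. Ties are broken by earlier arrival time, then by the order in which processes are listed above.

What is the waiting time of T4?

Schedule: | T1 0-1 | T2 1-5 | T3 5-13 | T6 13-16 | T7 16-17 | T3 17-18 | T1 18-25 | T4 25-31 | T5 31-40 |
Completion: T1=25  T2=5  T3=18  T4=31  T5=40  T6=16  T7=17
Waiting(T4) = turnaround − burst = 23 − 6 = 17

17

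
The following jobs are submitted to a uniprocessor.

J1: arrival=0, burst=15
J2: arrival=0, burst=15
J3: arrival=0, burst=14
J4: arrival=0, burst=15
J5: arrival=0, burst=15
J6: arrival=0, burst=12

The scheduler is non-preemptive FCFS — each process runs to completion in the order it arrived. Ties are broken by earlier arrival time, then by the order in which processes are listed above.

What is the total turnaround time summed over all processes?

Schedule: | J1 0-15 | J2 15-30 | J3 30-44 | J4 44-59 | J5 59-74 | J6 74-86 |
Completion: J1=15  J2=30  J3=44  J4=59  J5=74  J6=86
Turnaround = completion − arrival: J1=15, J2=30, J3=44, J4=59, J5=74, J6=86
Total turnaround = 15 + 30 + 44 + 59 + 74 + 86 = 308

308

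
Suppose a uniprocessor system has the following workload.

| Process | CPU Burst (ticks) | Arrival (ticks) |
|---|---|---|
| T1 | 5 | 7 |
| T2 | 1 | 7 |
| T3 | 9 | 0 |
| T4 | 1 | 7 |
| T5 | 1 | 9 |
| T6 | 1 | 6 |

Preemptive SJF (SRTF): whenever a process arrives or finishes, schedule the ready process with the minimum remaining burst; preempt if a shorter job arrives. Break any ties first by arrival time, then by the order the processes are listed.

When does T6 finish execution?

7

Gantt: | T3 0-6 | T6 6-7 | T2 7-8 | T4 8-9 | T5 9-10 | T3 10-13 | T1 13-18 |
Completion: T1=18  T2=8  T3=13  T4=9  T5=10  T6=7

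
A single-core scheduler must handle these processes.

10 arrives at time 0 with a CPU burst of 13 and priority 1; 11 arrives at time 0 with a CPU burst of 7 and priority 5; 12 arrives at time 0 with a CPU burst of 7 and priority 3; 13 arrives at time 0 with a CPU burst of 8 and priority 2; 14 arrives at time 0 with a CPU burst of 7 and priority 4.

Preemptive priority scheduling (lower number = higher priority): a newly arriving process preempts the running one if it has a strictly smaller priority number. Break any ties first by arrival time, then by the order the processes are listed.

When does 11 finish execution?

Gantt: | 10 0-13 | 13 13-21 | 12 21-28 | 14 28-35 | 11 35-42 |
Completion: 10=13  11=42  12=28  13=21  14=35
Turnaround (C−A): 10=13  11=42  12=28  13=21  14=35

42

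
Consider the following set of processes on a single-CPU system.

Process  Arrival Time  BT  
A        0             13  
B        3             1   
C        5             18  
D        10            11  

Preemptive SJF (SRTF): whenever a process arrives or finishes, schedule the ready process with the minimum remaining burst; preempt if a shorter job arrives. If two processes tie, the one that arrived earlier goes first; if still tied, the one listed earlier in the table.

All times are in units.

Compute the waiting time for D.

4

Gantt: | A 0-3 | B 3-4 | A 4-14 | D 14-25 | C 25-43 |
Completion: A=14  B=4  C=43  D=25
Turnaround (C−A): A=14  B=1  C=38  D=15
Waiting(D) = turnaround − burst = 15 − 11 = 4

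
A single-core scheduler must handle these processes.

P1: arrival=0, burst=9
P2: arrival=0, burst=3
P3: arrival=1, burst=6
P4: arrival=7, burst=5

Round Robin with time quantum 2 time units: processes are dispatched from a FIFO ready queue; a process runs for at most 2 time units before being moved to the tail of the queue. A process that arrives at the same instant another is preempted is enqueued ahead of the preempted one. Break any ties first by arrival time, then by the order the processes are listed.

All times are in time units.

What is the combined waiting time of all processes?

40

Gantt: | P1 0-2 | P2 2-4 | P3 4-6 | P1 6-8 | P2 8-9 | P3 9-11 | P4 11-13 | P1 13-15 | P3 15-17 | P4 17-19 | P1 19-21 | P4 21-22 | P1 22-23 |
Completion: P1=23  P2=9  P3=17  P4=22
Waiting = turnaround − burst: P1=14, P2=6, P3=10, P4=10
Total waiting = 14 + 6 + 10 + 10 = 40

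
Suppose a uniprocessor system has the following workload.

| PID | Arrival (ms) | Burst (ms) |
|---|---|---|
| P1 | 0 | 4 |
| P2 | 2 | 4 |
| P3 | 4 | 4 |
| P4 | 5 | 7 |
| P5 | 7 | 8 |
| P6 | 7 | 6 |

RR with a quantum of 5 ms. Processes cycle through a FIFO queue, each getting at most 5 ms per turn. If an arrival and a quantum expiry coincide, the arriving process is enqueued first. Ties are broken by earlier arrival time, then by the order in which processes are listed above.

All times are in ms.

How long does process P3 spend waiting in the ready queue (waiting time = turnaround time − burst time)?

Timeline: | P1 0-4 | P2 4-8 | P3 8-12 | P4 12-17 | P5 17-22 | P6 22-27 | P4 27-29 | P5 29-32 | P6 32-33 |
Completion: P1=4  P2=8  P3=12  P4=29  P5=32  P6=33
Turnaround (C−A): P1=4  P2=6  P3=8  P4=24  P5=25  P6=26
Waiting(P3) = turnaround − burst = 8 − 4 = 4

4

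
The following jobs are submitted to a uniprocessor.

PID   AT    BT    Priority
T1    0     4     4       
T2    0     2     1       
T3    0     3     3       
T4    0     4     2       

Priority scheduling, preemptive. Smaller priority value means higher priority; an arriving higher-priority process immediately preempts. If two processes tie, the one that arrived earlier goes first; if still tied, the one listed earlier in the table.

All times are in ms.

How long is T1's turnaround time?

Gantt: | T2 0-2 | T4 2-6 | T3 6-9 | T1 9-13 |
Completion: T1=13  T2=2  T3=9  T4=6
Turnaround (C−A): T1=13  T2=2  T3=9  T4=6
Turnaround(T1) = completion − arrival = 13 − 0 = 13

13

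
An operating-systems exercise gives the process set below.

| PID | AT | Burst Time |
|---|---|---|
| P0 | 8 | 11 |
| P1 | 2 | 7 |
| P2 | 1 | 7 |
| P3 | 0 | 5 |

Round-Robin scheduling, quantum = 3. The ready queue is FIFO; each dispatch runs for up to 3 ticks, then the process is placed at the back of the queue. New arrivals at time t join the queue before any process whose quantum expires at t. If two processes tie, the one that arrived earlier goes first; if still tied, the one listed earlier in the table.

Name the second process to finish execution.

Schedule: | P3 0-3 | P2 3-6 | P1 6-9 | P3 9-11 | P2 11-14 | P0 14-17 | P1 17-20 | P2 20-21 | P0 21-24 | P1 24-25 | P0 25-30 |
Completion: P0=30  P1=25  P2=21  P3=11
Turnaround (C−A): P0=22  P1=23  P2=20  P3=11
Finish order: P3 → P2 → P1 → P0

P2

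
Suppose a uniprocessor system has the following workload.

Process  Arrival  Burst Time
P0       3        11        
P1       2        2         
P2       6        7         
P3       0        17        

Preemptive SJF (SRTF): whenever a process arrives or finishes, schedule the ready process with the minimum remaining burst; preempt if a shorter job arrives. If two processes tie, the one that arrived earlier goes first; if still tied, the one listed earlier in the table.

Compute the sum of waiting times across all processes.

Schedule: | P3 0-2 | P1 2-4 | P0 4-6 | P2 6-13 | P0 13-22 | P3 22-37 |
Completion: P0=22  P1=4  P2=13  P3=37
Turnaround (C−A): P0=19  P1=2  P2=7  P3=37
Waiting = turnaround − burst: P0=8, P1=0, P2=0, P3=20
Total waiting = 8 + 0 + 0 + 20 = 28

28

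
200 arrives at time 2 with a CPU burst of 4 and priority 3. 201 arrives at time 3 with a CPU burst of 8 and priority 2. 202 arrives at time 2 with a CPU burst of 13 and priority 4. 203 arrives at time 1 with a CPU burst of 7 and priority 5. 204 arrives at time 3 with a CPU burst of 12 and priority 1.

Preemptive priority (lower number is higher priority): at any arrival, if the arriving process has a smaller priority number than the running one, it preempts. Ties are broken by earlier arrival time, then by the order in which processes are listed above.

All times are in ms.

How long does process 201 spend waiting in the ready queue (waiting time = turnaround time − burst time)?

12

Timeline: | idle 0-1 | 203 1-2 | 200 2-3 | 204 3-15 | 201 15-23 | 200 23-26 | 202 26-39 | 203 39-45 |
Completion: 200=26  201=23  202=39  203=45  204=15
Turnaround (C−A): 200=24  201=20  202=37  203=44  204=12
Waiting(201) = turnaround − burst = 20 − 8 = 12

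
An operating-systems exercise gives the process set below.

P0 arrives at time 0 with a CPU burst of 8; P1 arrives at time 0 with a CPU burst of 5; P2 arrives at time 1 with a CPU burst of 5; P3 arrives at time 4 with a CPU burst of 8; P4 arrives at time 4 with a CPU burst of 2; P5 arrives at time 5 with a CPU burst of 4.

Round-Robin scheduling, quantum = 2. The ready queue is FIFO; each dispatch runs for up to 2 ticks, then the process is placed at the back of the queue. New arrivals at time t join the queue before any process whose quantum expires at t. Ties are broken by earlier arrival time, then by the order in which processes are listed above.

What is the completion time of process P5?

Gantt: | P0 0-2 | P1 2-4 | P2 4-6 | P0 6-8 | P3 8-10 | P4 10-12 | P1 12-14 | P5 14-16 | P2 16-18 | P0 18-20 | P3 20-22 | P1 22-23 | P5 23-25 | P2 25-26 | P0 26-28 | P3 28-32 |
Completion: P0=28  P1=23  P2=26  P3=32  P4=12  P5=25
Turnaround (C−A): P0=28  P1=23  P2=25  P3=28  P4=8  P5=20

25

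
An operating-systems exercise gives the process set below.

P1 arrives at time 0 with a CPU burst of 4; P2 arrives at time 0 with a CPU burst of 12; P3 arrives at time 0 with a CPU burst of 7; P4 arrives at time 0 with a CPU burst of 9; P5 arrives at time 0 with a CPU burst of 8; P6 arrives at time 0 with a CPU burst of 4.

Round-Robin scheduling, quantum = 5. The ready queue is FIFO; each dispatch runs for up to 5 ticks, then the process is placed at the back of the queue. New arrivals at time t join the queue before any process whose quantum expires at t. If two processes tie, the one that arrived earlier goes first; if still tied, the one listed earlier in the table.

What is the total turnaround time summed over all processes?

Timeline: | P1 0-4 | P2 4-9 | P3 9-14 | P4 14-19 | P5 19-24 | P6 24-28 | P2 28-33 | P3 33-35 | P4 35-39 | P5 39-42 | P2 42-44 |
Completion: P1=4  P2=44  P3=35  P4=39  P5=42  P6=28
Turnaround (C−A): P1=4  P2=44  P3=35  P4=39  P5=42  P6=28
Turnaround = completion − arrival: P1=4, P2=44, P3=35, P4=39, P5=42, P6=28
Total turnaround = 4 + 44 + 35 + 39 + 42 + 28 = 192

192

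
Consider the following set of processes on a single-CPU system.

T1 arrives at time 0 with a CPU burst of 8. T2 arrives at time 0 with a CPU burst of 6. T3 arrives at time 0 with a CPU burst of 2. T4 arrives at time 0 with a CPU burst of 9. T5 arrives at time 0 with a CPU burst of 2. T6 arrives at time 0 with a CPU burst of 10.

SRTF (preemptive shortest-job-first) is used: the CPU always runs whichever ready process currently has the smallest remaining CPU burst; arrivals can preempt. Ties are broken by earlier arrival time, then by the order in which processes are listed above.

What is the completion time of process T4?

27

Schedule: | T3 0-2 | T5 2-4 | T2 4-10 | T1 10-18 | T4 18-27 | T6 27-37 |
Completion: T1=18  T2=10  T3=2  T4=27  T5=4  T6=37
Turnaround (C−A): T1=18  T2=10  T3=2  T4=27  T5=4  T6=37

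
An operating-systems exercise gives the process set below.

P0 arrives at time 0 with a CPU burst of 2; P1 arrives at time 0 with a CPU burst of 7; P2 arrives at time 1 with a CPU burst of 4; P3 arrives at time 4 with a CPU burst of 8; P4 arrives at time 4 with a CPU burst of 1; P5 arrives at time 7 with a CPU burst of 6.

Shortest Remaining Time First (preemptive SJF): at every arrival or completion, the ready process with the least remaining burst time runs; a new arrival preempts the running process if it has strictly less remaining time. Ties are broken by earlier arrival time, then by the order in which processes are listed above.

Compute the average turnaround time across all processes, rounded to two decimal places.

9.83

Timeline: | P0 0-2 | P2 2-4 | P4 4-5 | P2 5-7 | P5 7-13 | P1 13-20 | P3 20-28 |
Completion: P0=2  P1=20  P2=7  P3=28  P4=5  P5=13
Turnaround (C−A): P0=2  P1=20  P2=6  P3=24  P4=1  P5=6
Turnaround times: P0=2, P1=20, P2=6, P3=24, P4=1, P5=6
Average turnaround = (2+20+6+24+1+6) / 6 = 59/6 = 9.83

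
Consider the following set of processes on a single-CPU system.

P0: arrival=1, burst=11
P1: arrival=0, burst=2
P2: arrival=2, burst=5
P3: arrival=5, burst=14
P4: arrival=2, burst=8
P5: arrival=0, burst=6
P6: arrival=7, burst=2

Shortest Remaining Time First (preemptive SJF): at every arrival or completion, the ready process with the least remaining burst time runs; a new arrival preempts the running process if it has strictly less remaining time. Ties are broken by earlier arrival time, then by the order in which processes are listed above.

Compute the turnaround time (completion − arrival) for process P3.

Schedule: | P1 0-2 | P2 2-7 | P6 7-9 | P5 9-15 | P4 15-23 | P0 23-34 | P3 34-48 |
Completion: P0=34  P1=2  P2=7  P3=48  P4=23  P5=15  P6=9
Turnaround(P3) = completion − arrival = 48 − 5 = 43

43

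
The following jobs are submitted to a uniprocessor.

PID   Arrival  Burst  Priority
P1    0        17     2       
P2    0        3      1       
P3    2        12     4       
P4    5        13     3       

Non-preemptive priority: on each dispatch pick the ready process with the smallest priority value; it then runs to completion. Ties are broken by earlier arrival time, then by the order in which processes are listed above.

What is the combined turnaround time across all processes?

Schedule: | P2 0-3 | P1 3-20 | P4 20-33 | P3 33-45 |
Completion: P1=20  P2=3  P3=45  P4=33
Turnaround = completion − arrival: P1=20, P2=3, P3=43, P4=28
Total turnaround = 20 + 3 + 43 + 28 = 94

94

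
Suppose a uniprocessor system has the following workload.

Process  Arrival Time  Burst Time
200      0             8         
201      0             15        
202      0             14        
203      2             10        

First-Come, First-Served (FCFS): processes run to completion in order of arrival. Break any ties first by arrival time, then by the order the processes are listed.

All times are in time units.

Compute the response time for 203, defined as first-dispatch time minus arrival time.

Gantt: | 200 0-8 | 201 8-23 | 202 23-37 | 203 37-47 |
Completion: 200=8  201=23  202=37  203=47
Turnaround (C−A): 200=8  201=23  202=37  203=45
Response(203) = first start − arrival = 37 − 2 = 35

35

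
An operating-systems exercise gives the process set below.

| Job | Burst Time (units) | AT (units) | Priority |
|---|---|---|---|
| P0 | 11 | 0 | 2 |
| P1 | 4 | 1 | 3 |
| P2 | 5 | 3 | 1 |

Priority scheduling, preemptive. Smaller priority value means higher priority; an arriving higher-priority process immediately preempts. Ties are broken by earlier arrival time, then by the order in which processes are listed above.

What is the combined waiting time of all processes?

20

Gantt: | P0 0-3 | P2 3-8 | P0 8-16 | P1 16-20 |
Completion: P0=16  P1=20  P2=8
Turnaround (C−A): P0=16  P1=19  P2=5
Waiting = turnaround − burst: P0=5, P1=15, P2=0
Total waiting = 5 + 15 + 0 = 20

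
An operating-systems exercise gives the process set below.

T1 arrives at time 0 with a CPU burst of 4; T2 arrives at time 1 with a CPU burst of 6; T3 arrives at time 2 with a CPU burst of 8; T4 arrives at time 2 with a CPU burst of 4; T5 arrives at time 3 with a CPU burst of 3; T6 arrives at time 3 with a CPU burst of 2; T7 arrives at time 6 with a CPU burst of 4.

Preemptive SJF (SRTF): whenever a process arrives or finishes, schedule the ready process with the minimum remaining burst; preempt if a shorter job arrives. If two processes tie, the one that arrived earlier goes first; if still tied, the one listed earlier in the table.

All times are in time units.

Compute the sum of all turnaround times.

Timeline: | T1 0-4 | T6 4-6 | T5 6-9 | T4 9-13 | T7 13-17 | T2 17-23 | T3 23-31 |
Completion: T1=4  T2=23  T3=31  T4=13  T5=9  T6=6  T7=17
Turnaround (C−A): T1=4  T2=22  T3=29  T4=11  T5=6  T6=3  T7=11
Turnaround = completion − arrival: T1=4, T2=22, T3=29, T4=11, T5=6, T6=3, T7=11
Total turnaround = 4 + 22 + 29 + 11 + 6 + 3 + 11 = 86

86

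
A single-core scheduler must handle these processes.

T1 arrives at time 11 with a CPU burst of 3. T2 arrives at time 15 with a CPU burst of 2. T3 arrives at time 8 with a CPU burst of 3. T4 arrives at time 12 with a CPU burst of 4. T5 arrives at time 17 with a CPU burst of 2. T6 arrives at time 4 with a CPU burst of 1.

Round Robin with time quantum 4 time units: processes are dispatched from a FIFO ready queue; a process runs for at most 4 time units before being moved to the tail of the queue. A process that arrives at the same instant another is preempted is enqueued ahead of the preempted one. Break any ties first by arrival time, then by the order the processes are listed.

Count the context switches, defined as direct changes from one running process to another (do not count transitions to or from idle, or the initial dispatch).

4

Schedule: | idle 0-4 | T6 4-5 | idle 5-8 | T3 8-11 | T1 11-14 | T4 14-18 | T2 18-20 | T5 20-22 |
Completion: T1=14  T2=20  T3=11  T4=18  T5=22  T6=5
Turnaround (C−A): T1=3  T2=5  T3=3  T4=6  T5=5  T6=1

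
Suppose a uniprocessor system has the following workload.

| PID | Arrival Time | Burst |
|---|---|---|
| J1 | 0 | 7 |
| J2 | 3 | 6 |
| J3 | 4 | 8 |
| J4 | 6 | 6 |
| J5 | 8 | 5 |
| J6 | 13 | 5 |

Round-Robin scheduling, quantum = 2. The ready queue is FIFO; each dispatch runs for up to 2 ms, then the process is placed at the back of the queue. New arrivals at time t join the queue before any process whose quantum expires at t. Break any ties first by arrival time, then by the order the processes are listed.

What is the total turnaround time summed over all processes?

148

Gantt: | J1 0-4 | J2 4-6 | J3 6-8 | J1 8-10 | J4 10-12 | J2 12-14 | J5 14-16 | J3 16-18 | J1 18-19 | J4 19-21 | J6 21-23 | J2 23-25 | J5 25-27 | J3 27-29 | J4 29-31 | J6 31-33 | J5 33-34 | J3 34-36 | J6 36-37 |
Completion: J1=19  J2=25  J3=36  J4=31  J5=34  J6=37
Turnaround = completion − arrival: J1=19, J2=22, J3=32, J4=25, J5=26, J6=24
Total turnaround = 19 + 22 + 32 + 25 + 26 + 24 = 148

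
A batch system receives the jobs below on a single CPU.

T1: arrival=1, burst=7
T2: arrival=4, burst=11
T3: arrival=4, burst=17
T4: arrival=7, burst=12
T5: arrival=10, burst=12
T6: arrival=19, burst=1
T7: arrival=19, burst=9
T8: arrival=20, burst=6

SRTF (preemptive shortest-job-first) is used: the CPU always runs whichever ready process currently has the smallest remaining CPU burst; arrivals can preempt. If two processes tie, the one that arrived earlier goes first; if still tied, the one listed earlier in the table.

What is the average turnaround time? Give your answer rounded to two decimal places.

25.75

Schedule: | idle 0-1 | T1 1-8 | T2 8-19 | T6 19-20 | T8 20-26 | T7 26-35 | T4 35-47 | T5 47-59 | T3 59-76 |
Completion: T1=8  T2=19  T3=76  T4=47  T5=59  T6=20  T7=35  T8=26
Turnaround times: T1=7, T2=15, T3=72, T4=40, T5=49, T6=1, T7=16, T8=6
Average turnaround = (7+15+72+40+49+1+16+6) / 8 = 206/8 = 25.75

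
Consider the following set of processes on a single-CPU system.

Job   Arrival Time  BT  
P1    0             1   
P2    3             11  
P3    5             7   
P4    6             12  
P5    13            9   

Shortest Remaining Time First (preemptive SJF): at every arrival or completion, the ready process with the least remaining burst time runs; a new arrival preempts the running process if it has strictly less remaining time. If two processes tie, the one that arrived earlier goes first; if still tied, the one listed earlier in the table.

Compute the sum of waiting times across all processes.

39

Schedule: | P1 0-1 | idle 1-3 | P2 3-5 | P3 5-12 | P2 12-21 | P5 21-30 | P4 30-42 |
Completion: P1=1  P2=21  P3=12  P4=42  P5=30
Waiting = turnaround − burst: P1=0, P2=7, P3=0, P4=24, P5=8
Total waiting = 0 + 7 + 0 + 24 + 8 = 39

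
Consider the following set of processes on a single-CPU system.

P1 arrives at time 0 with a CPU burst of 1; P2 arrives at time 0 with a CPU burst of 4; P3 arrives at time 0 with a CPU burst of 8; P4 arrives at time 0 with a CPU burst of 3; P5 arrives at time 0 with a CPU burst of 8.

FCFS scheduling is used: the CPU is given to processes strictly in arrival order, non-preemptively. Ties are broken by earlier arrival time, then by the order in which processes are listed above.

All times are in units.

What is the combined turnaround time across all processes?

59

Timeline: | P1 0-1 | P2 1-5 | P3 5-13 | P4 13-16 | P5 16-24 |
Completion: P1=1  P2=5  P3=13  P4=16  P5=24
Turnaround = completion − arrival: P1=1, P2=5, P3=13, P4=16, P5=24
Total turnaround = 1 + 5 + 13 + 16 + 24 = 59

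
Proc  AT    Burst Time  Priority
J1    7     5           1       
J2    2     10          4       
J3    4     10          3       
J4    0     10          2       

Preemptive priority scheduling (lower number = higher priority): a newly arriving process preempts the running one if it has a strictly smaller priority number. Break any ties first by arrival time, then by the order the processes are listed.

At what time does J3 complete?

25

Timeline: | J4 0-7 | J1 7-12 | J4 12-15 | J3 15-25 | J2 25-35 |
Completion: J1=12  J2=35  J3=25  J4=15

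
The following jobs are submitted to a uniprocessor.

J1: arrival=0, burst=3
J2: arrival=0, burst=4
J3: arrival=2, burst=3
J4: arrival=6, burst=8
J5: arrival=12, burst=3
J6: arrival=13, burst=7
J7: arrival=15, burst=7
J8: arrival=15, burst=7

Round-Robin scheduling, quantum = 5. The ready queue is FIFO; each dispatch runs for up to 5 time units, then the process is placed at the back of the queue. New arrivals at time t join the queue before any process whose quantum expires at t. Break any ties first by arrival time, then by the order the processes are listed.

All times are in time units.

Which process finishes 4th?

J5

Schedule: | J1 0-3 | J2 3-7 | J3 7-10 | J4 10-15 | J5 15-18 | J6 18-23 | J7 23-28 | J8 28-33 | J4 33-36 | J6 36-38 | J7 38-40 | J8 40-42 |
Completion: J1=3  J2=7  J3=10  J4=36  J5=18  J6=38  J7=40  J8=42
Finish order: J1 → J2 → J3 → J5 → J4 → J6 → J7 → J8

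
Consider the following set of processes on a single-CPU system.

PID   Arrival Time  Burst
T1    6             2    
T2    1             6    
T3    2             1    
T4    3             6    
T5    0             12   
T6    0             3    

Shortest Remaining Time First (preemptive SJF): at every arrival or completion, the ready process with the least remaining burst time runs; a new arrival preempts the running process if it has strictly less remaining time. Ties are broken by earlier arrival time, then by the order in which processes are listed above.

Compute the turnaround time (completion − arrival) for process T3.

2

Gantt: | T6 0-3 | T3 3-4 | T2 4-6 | T1 6-8 | T2 8-12 | T4 12-18 | T5 18-30 |
Completion: T1=8  T2=12  T3=4  T4=18  T5=30  T6=3
Turnaround (C−A): T1=2  T2=11  T3=2  T4=15  T5=30  T6=3
Turnaround(T3) = completion − arrival = 4 − 2 = 2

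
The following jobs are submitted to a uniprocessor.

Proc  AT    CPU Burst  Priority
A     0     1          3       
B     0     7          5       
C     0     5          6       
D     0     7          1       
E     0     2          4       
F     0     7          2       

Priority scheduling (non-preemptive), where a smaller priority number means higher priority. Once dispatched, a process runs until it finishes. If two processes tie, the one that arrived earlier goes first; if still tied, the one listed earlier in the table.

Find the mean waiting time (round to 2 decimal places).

Schedule: | D 0-7 | F 7-14 | A 14-15 | E 15-17 | B 17-24 | C 24-29 |
Completion: A=15  B=24  C=29  D=7  E=17  F=14
Turnaround (C−A): A=15  B=24  C=29  D=7  E=17  F=14
Waiting times: A=14, B=17, C=24, D=0, E=15, F=7
Average waiting = (14+17+24+0+15+7) / 6 = 77/6 = 12.83

12.83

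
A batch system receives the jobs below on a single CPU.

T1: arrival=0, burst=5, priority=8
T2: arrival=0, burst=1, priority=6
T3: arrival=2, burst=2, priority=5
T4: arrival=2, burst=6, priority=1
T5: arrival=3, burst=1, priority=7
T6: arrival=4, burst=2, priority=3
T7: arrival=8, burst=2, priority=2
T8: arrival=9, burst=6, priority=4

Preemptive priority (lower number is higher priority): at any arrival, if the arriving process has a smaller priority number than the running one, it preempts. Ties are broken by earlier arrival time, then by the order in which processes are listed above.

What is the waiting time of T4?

Timeline: | T2 0-1 | T1 1-2 | T4 2-8 | T7 8-10 | T6 10-12 | T8 12-18 | T3 18-20 | T5 20-21 | T1 21-25 |
Completion: T1=25  T2=1  T3=20  T4=8  T5=21  T6=12  T7=10  T8=18
Turnaround (C−A): T1=25  T2=1  T3=18  T4=6  T5=18  T6=8  T7=2  T8=9
Waiting(T4) = turnaround − burst = 6 − 6 = 0

0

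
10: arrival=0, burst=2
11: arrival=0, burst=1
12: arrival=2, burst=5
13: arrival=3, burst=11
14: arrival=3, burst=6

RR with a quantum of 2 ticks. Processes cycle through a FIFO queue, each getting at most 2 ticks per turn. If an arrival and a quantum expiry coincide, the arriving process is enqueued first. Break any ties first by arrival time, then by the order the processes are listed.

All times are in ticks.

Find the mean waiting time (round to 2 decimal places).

Gantt: | 10 0-2 | 11 2-3 | 12 3-5 | 13 5-7 | 14 7-9 | 12 9-11 | 13 11-13 | 14 13-15 | 12 15-16 | 13 16-18 | 14 18-20 | 13 20-25 |
Completion: 10=2  11=3  12=16  13=25  14=20
Waiting times: 10=0, 11=2, 12=9, 13=11, 14=11
Average waiting = (0+2+9+11+11) / 5 = 33/5 = 6.60

6.60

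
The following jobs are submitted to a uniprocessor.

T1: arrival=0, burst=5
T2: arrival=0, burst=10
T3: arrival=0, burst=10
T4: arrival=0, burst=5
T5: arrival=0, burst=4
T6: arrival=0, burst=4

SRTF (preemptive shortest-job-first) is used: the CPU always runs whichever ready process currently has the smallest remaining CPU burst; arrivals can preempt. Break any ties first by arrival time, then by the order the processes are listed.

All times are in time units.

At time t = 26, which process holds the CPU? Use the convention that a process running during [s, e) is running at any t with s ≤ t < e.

Timeline: | T5 0-4 | T6 4-8 | T1 8-13 | T4 13-18 | T2 18-28 | T3 28-38 |
Completion: T1=13  T2=28  T3=38  T4=18  T5=4  T6=8

T2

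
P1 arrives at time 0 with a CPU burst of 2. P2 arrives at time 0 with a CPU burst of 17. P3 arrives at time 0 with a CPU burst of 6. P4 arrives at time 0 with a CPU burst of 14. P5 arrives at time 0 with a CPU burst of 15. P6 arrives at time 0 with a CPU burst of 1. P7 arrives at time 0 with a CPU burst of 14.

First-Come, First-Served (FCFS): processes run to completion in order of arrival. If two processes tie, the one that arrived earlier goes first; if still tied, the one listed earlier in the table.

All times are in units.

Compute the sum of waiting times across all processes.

194

Schedule: | P1 0-2 | P2 2-19 | P3 19-25 | P4 25-39 | P5 39-54 | P6 54-55 | P7 55-69 |
Completion: P1=2  P2=19  P3=25  P4=39  P5=54  P6=55  P7=69
Turnaround (C−A): P1=2  P2=19  P3=25  P4=39  P5=54  P6=55  P7=69
Waiting = turnaround − burst: P1=0, P2=2, P3=19, P4=25, P5=39, P6=54, P7=55
Total waiting = 0 + 2 + 19 + 25 + 39 + 54 + 55 = 194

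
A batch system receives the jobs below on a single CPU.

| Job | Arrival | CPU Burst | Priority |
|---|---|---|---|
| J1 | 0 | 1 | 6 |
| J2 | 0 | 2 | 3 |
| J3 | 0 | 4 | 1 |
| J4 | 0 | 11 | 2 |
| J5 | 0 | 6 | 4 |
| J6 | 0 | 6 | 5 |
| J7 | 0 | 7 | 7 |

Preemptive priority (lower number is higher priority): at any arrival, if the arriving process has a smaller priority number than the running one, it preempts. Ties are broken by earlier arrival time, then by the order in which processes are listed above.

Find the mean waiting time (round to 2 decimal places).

Schedule: | J3 0-4 | J4 4-15 | J2 15-17 | J5 17-23 | J6 23-29 | J1 29-30 | J7 30-37 |
Completion: J1=30  J2=17  J3=4  J4=15  J5=23  J6=29  J7=37
Turnaround (C−A): J1=30  J2=17  J3=4  J4=15  J5=23  J6=29  J7=37
Waiting times: J1=29, J2=15, J3=0, J4=4, J5=17, J6=23, J7=30
Average waiting = (29+15+0+4+17+23+30) / 7 = 118/7 = 16.86

16.86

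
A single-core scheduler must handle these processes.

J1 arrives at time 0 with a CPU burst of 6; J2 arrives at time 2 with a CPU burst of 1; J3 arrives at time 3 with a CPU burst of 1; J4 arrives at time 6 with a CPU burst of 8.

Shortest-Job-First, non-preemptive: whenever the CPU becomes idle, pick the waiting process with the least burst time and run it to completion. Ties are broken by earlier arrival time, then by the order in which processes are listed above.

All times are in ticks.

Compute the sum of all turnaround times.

26

Gantt: | J1 0-6 | J2 6-7 | J3 7-8 | J4 8-16 |
Completion: J1=6  J2=7  J3=8  J4=16
Turnaround = completion − arrival: J1=6, J2=5, J3=5, J4=10
Total turnaround = 6 + 5 + 5 + 10 = 26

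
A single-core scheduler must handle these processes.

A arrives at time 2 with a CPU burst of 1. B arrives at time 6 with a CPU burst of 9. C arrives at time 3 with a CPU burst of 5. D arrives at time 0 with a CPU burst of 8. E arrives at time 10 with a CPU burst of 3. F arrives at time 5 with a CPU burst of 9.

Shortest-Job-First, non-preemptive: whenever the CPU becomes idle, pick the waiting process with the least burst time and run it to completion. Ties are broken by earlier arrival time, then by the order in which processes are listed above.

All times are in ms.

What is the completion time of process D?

Schedule: | D 0-8 | A 8-9 | C 9-14 | E 14-17 | F 17-26 | B 26-35 |
Completion: A=9  B=35  C=14  D=8  E=17  F=26

8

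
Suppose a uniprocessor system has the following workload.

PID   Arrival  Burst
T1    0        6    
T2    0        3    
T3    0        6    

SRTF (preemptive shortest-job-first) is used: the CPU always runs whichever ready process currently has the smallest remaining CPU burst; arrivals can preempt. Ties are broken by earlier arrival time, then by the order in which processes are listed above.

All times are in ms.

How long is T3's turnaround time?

15

Schedule: | T2 0-3 | T1 3-9 | T3 9-15 |
Completion: T1=9  T2=3  T3=15
Turnaround (C−A): T1=9  T2=3  T3=15
Turnaround(T3) = completion − arrival = 15 − 0 = 15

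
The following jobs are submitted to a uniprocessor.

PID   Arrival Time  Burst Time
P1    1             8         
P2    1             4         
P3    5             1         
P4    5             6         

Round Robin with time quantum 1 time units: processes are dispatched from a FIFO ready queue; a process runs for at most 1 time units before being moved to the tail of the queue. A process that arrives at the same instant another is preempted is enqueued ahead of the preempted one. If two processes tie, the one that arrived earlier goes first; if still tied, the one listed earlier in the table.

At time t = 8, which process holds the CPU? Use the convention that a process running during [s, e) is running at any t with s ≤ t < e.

P2

Schedule: | idle 0-1 | P1 1-2 | P2 2-3 | P1 3-4 | P2 4-5 | P1 5-6 | P3 6-7 | P4 7-8 | P2 8-9 | P1 9-10 | P4 10-11 | P2 11-12 | P1 12-13 | P4 13-14 | P1 14-15 | P4 15-16 | P1 16-17 | P4 17-18 | P1 18-19 | P4 19-20 |
Completion: P1=19  P2=12  P3=7  P4=20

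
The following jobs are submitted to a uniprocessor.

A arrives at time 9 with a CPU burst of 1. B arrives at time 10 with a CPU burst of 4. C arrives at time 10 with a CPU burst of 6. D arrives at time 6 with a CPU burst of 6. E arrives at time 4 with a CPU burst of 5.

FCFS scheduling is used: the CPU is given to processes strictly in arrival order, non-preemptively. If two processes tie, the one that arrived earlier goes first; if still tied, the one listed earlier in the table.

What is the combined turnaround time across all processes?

47

Timeline: | idle 0-4 | E 4-9 | D 9-15 | A 15-16 | B 16-20 | C 20-26 |
Completion: A=16  B=20  C=26  D=15  E=9
Turnaround = completion − arrival: A=7, B=10, C=16, D=9, E=5
Total turnaround = 7 + 10 + 16 + 9 + 5 = 47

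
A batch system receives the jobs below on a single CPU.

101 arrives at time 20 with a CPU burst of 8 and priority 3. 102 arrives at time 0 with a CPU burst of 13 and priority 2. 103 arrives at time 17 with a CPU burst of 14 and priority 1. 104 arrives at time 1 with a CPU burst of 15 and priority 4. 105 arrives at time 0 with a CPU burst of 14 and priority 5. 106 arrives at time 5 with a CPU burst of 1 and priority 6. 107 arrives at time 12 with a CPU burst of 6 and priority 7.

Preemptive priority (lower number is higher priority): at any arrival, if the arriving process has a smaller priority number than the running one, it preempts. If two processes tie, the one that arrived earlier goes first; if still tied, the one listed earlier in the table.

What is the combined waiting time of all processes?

207

Schedule: | 102 0-13 | 104 13-17 | 103 17-31 | 101 31-39 | 104 39-50 | 105 50-64 | 106 64-65 | 107 65-71 |
Completion: 101=39  102=13  103=31  104=50  105=64  106=65  107=71
Turnaround (C−A): 101=19  102=13  103=14  104=49  105=64  106=60  107=59
Waiting = turnaround − burst: 101=11, 102=0, 103=0, 104=34, 105=50, 106=59, 107=53
Total waiting = 11 + 0 + 0 + 34 + 50 + 59 + 53 = 207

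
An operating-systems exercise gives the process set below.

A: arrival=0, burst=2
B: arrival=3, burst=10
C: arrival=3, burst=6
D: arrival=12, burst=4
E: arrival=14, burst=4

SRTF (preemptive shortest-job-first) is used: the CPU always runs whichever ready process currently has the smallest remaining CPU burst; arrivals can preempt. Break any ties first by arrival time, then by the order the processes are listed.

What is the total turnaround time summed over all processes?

Timeline: | A 0-2 | idle 2-3 | C 3-9 | B 9-12 | D 12-16 | E 16-20 | B 20-27 |
Completion: A=2  B=27  C=9  D=16  E=20
Turnaround = completion − arrival: A=2, B=24, C=6, D=4, E=6
Total turnaround = 2 + 24 + 6 + 4 + 6 = 42

42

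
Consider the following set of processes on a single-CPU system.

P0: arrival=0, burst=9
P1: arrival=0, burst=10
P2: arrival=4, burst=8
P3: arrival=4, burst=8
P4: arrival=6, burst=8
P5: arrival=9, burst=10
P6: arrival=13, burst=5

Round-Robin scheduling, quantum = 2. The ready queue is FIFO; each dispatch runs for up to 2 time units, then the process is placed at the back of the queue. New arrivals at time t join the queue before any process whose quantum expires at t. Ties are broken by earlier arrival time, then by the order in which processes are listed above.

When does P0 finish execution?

43

Schedule: | P0 0-2 | P1 2-4 | P0 4-6 | P2 6-8 | P3 8-10 | P1 10-12 | P4 12-14 | P0 14-16 | P2 16-18 | P5 18-20 | P3 20-22 | P1 22-24 | P6 24-26 | P4 26-28 | P0 28-30 | P2 30-32 | P5 32-34 | P3 34-36 | P1 36-38 | P6 38-40 | P4 40-42 | P0 42-43 | P2 43-45 | P5 45-47 | P3 47-49 | P1 49-51 | P6 51-52 | P4 52-54 | P5 54-58 |
Completion: P0=43  P1=51  P2=45  P3=49  P4=54  P5=58  P6=52
Turnaround (C−A): P0=43  P1=51  P2=41  P3=45  P4=48  P5=49  P6=39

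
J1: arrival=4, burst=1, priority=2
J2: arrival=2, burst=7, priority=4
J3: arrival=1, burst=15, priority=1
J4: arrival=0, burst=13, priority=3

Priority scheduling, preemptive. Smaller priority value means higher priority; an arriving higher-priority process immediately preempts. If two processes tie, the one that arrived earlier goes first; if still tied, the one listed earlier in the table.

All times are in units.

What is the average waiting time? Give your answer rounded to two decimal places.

13.75

Schedule: | J4 0-1 | J3 1-16 | J1 16-17 | J4 17-29 | J2 29-36 |
Completion: J1=17  J2=36  J3=16  J4=29
Turnaround (C−A): J1=13  J2=34  J3=15  J4=29
Waiting times: J1=12, J2=27, J3=0, J4=16
Average waiting = (12+27+0+16) / 4 = 55/4 = 13.75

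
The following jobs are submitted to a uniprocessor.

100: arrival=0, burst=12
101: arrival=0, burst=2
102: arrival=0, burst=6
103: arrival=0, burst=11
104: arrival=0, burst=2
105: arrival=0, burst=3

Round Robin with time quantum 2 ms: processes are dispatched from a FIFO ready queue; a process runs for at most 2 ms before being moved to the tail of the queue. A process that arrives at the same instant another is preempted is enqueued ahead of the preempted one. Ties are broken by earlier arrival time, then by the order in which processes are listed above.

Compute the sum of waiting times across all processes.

Gantt: | 100 0-2 | 101 2-4 | 102 4-6 | 103 6-8 | 104 8-10 | 105 10-12 | 100 12-14 | 102 14-16 | 103 16-18 | 105 18-19 | 100 19-21 | 102 21-23 | 103 23-25 | 100 25-27 | 103 27-29 | 100 29-31 | 103 31-33 | 100 33-35 | 103 35-36 |
Completion: 100=35  101=4  102=23  103=36  104=10  105=19
Turnaround (C−A): 100=35  101=4  102=23  103=36  104=10  105=19
Waiting = turnaround − burst: 100=23, 101=2, 102=17, 103=25, 104=8, 105=16
Total waiting = 23 + 2 + 17 + 25 + 8 + 16 = 91

91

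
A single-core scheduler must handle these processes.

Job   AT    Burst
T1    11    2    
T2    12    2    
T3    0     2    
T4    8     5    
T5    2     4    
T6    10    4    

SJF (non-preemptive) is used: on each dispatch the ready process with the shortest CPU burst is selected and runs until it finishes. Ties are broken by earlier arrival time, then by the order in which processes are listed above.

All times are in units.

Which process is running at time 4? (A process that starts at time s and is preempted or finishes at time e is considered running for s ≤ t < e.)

Timeline: | T3 0-2 | T5 2-6 | idle 6-8 | T4 8-13 | T1 13-15 | T2 15-17 | T6 17-21 |
Completion: T1=15  T2=17  T3=2  T4=13  T5=6  T6=21
Turnaround (C−A): T1=4  T2=5  T3=2  T4=5  T5=4  T6=11

T5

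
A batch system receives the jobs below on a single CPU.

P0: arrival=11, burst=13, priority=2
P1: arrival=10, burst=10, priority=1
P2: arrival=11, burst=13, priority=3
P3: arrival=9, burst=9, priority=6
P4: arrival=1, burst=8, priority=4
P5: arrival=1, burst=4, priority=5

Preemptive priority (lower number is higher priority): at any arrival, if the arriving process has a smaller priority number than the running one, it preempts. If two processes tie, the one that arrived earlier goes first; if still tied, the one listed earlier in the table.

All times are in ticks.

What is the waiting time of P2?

22

Gantt: | idle 0-1 | P4 1-9 | P5 9-10 | P1 10-20 | P0 20-33 | P2 33-46 | P5 46-49 | P3 49-58 |
Completion: P0=33  P1=20  P2=46  P3=58  P4=9  P5=49
Waiting(P2) = turnaround − burst = 35 − 13 = 22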